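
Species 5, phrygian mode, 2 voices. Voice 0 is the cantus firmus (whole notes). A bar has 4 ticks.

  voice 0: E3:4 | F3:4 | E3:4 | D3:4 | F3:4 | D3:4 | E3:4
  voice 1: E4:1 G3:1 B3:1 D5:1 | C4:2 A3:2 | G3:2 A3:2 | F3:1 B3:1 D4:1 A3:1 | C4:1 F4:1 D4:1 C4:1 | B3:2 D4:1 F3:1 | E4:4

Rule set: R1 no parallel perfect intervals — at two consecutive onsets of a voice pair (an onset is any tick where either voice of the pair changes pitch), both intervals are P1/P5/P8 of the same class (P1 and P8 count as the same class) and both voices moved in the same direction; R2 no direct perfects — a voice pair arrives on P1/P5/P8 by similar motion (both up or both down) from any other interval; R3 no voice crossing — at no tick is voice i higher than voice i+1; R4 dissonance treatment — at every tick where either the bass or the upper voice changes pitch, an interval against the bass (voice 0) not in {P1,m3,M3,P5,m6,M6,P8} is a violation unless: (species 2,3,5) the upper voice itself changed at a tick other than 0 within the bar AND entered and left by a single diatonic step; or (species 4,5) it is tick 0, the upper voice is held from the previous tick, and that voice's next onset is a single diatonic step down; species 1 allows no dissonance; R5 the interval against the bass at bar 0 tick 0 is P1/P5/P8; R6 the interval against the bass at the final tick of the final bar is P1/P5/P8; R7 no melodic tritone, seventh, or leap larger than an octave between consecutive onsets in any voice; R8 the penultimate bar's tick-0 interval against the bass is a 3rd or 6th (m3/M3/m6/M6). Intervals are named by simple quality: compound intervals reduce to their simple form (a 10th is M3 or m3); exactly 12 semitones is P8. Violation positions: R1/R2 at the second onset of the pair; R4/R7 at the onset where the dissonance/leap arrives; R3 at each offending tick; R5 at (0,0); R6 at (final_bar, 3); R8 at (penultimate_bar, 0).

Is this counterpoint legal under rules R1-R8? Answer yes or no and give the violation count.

No (8 violations)

bar 0: v0=E3 v1=E4 (P8)
bar 1: v0=F3 v1=C4 (P5)
bar 2: v0=E3 v1=G3 (m3)
bar 3: v0=D3 v1=F3 (m3)
bar 4: v0=F3 v1=C4 (P5)
bar 5: v0=D3 v1=B3 (M6)
bar 6: v0=E3 v1=E4 (P8)
  R4 @ bar0.3: E3/D5 m7 untreated
  R7 @ bar0.3: B3->D5 leap 15st
  R7 @ bar1.0: D5->C4 leap 14st
  R4 @ bar2.2: E3/A3 P4 untreated
  R7 @ bar3.1: F3->B3 leap 6st
  R1 @ bar4.0: D3/A3 P5 -> F3/C4 P5 similar
  R2 @ bar6.0: D3/F3 m3 -> E3/E4 P8 similar
  R7 @ bar6.0: F3->E4 leap 11st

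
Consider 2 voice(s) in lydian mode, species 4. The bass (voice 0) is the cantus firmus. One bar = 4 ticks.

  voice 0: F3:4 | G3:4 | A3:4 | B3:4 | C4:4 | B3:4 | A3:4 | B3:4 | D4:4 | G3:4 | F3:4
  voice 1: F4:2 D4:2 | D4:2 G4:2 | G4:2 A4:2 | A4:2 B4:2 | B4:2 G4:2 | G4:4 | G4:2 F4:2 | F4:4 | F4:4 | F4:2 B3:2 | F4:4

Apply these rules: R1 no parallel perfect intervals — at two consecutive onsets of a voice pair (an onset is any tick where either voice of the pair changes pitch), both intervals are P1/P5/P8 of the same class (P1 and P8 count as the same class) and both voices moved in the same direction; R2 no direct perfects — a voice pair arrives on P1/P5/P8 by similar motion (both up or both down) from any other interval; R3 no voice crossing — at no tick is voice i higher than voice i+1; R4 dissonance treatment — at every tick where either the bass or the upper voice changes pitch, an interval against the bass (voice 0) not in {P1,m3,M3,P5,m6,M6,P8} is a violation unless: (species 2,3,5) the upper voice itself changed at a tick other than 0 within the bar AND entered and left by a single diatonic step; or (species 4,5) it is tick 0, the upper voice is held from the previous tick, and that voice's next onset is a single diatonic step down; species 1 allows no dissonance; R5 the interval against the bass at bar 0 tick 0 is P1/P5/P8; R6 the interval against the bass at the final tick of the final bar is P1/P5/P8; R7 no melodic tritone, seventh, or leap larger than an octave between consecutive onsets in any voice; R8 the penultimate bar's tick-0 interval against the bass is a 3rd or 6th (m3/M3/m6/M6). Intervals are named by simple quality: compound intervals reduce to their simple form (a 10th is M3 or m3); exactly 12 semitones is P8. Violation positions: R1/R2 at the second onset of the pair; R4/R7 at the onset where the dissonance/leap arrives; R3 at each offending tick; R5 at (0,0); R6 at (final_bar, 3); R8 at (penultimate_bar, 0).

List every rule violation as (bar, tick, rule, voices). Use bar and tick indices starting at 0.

bar 0: v0=F3 v1=F4 downbeat P8
bar 1: v0=G3 v1=D4 downbeat P5
bar 2: v0=A3 v1=G4 downbeat m7
bar 3: v0=B3 v1=A4 downbeat m7
bar 4: v0=C4 v1=B4 downbeat M7
bar 5: v0=B3 v1=G4 downbeat m6
bar 6: v0=A3 v1=G4 downbeat m7
bar 7: v0=B3 v1=F4 downbeat TT
bar 8: v0=D4 v1=F4 downbeat m3
bar 9: v0=G3 v1=F4 downbeat m7
bar 10: v0=F3 v1=F4 downbeat P8
  -> R4 @ bar 2 tick 0 v(0, 1): A3/G4 m7 untreated
  -> R4 @ bar 3 tick 0 v(0, 1): B3/A4 m7 untreated
  -> R4 @ bar 4 tick 0 v(0, 1): C4/B4 M7 untreated
  -> R4 @ bar 7 tick 0 v(0, 1): B3/F4 TT untreated
  -> R4 @ bar 9 tick 0 v(0, 1): G3/F4 m7 untreated
  -> R8 @ bar 9 tick 0 v(0, 1): penult m7 not 3rd/6th
  -> R7 @ bar 9 tick 2 v(1,): F4->B3 leap 6st
  -> R7 @ bar 10 tick 0 v(1,): B3->F4 leap 6st

(2, 0, R4, (0, 1))
(3, 0, R4, (0, 1))
(4, 0, R4, (0, 1))
(7, 0, R4, (0, 1))
(9, 0, R4, (0, 1))
(9, 0, R8, (0, 1))
(9, 2, R7, (1,))
(10, 0, R7, (1,))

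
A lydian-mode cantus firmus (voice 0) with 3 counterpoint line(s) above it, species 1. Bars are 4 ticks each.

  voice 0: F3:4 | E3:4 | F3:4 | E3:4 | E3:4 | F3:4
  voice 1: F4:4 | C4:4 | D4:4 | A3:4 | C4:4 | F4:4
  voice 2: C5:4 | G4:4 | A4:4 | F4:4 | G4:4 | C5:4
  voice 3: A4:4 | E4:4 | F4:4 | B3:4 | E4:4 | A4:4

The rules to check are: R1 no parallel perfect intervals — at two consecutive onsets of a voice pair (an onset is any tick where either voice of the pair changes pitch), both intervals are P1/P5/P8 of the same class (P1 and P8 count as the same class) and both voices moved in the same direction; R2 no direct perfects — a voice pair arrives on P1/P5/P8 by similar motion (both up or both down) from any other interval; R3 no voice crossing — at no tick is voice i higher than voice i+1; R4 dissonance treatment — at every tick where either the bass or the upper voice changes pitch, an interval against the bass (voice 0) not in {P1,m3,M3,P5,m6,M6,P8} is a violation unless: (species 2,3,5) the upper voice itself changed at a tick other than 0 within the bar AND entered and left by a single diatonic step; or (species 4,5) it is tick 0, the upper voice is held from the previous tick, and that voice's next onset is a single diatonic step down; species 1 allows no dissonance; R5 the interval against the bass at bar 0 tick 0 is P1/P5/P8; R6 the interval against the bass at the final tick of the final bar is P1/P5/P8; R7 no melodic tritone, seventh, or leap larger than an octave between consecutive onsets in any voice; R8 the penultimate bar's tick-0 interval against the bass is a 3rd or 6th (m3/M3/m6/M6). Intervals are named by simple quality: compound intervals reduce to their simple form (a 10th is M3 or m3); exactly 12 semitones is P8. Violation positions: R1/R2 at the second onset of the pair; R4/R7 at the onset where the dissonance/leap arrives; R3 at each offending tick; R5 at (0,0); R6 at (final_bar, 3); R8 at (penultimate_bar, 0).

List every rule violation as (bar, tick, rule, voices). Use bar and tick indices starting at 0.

(0, 0, R3, (2, 3))
(0, 0, R5, (0, 3))
(0, 1, R3, (2, 3))
(0, 2, R3, (2, 3))
(0, 3, R3, (2, 3))
(1, 0, R1, (1, 2))
(1, 0, R2, (0, 3))
(1, 0, R3, (2, 3))
(1, 1, R3, (2, 3))
(1, 2, R3, (2, 3))
(1, 3, R3, (2, 3))
(2, 0, R1, (0, 3))
(2, 0, R1, (1, 2))
(2, 0, R3, (2, 3))
(2, 1, R3, (2, 3))
(2, 2, R3, (2, 3))
(2, 3, R3, (2, 3))
(3, 0, R2, (0, 3))
(3, 0, R3, (2, 3))
(3, 0, R4, (0, 1))
(3, 0, R4, (0, 2))
(3, 0, R7, (3,))
(3, 1, R3, (2, 3))
(3, 2, R3, (2, 3))
(3, 3, R3, (2, 3))
(4, 0, R2, (1, 2))
(4, 0, R3, (2, 3))
(4, 0, R8, (0, 3))
(4, 1, R3, (2, 3))
(4, 2, R3, (2, 3))
(4, 3, R3, (2, 3))
(5, 0, R1, (1, 2))
(5, 0, R2, (0, 1))
(5, 0, R2, (0, 2))
(5, 0, R3, (2, 3))
(5, 1, R3, (2, 3))
(5, 2, R3, (2, 3))
(5, 3, R3, (2, 3))
(5, 3, R6, (0, 3))

bar 0: v0=F3 v1=F4 v2=C5 v3=A4 downbeat M3
bar 1: v0=E3 v1=C4 v2=G4 v3=E4 downbeat P8
bar 2: v0=F3 v1=D4 v2=A4 v3=F4 downbeat P8
bar 3: v0=E3 v1=A3 v2=F4 v3=B3 downbeat P5
bar 4: v0=E3 v1=C4 v2=G4 v3=E4 downbeat P8
bar 5: v0=F3 v1=F4 v2=C5 v3=A4 downbeat M3
  -> R3 @ bar 0 tick 0 v(2, 3): C5 above A4
  -> R5 @ bar 0 tick 0 v(0, 3): opens on M3
  -> R3 @ bar 0 tick 1 v(2, 3): C5 above A4
  -> R3 @ bar 0 tick 2 v(2, 3): C5 above A4
  -> R3 @ bar 0 tick 3 v(2, 3): C5 above A4
  -> R1 @ bar 1 tick 0 v(1, 2): F4/C5 P5 -> C4/G4 P5 similar
  -> R2 @ bar 1 tick 0 v(0, 3): F3/A4 M3 -> E3/E4 P8 similar
  -> R3 @ bar 1 tick 0 v(2, 3): G4 above E4
  -> R3 @ bar 1 tick 1 v(2, 3): G4 above E4
  -> R3 @ bar 1 tick 2 v(2, 3): G4 above E4
  -> R3 @ bar 1 tick 3 v(2, 3): G4 above E4
  -> R1 @ bar 2 tick 0 v(0, 3): E3/E4 P8 -> F3/F4 P8 similar
  -> R1 @ bar 2 tick 0 v(1, 2): C4/G4 P5 -> D4/A4 P5 similar
  -> R3 @ bar 2 tick 0 v(2, 3): A4 above F4
  -> R3 @ bar 2 tick 1 v(2, 3): A4 above F4
  -> R3 @ bar 2 tick 2 v(2, 3): A4 above F4
  -> R3 @ bar 2 tick 3 v(2, 3): A4 above F4
  -> R2 @ bar 3 tick 0 v(0, 3): F3/F4 P8 -> E3/B3 P5 similar
  -> R3 @ bar 3 tick 0 v(2, 3): F4 above B3
  -> R4 @ bar 3 tick 0 v(0, 1): E3/A3 P4 untreated
  -> R4 @ bar 3 tick 0 v(0, 2): E3/F4 m2 untreated
  -> R7 @ bar 3 tick 0 v(3,): F4->B3 leap 6st
  -> R3 @ bar 3 tick 1 v(2, 3): F4 above B3
  -> R3 @ bar 3 tick 2 v(2, 3): F4 above B3
  -> R3 @ bar 3 tick 3 v(2, 3): F4 above B3
  -> R2 @ bar 4 tick 0 v(1, 2): A3/F4 m6 -> C4/G4 P5 similar
  -> R3 @ bar 4 tick 0 v(2, 3): G4 above E4
  -> R8 @ bar 4 tick 0 v(0, 3): penult P8 not 3rd/6th
  -> R3 @ bar 4 tick 1 v(2, 3): G4 above E4
  -> R3 @ bar 4 tick 2 v(2, 3): G4 above E4
  -> R3 @ bar 4 tick 3 v(2, 3): G4 above E4
  -> R1 @ bar 5 tick 0 v(1, 2): C4/G4 P5 -> F4/C5 P5 similar
  -> R2 @ bar 5 tick 0 v(0, 1): E3/C4 m6 -> F3/F4 P8 similar
  -> R2 @ bar 5 tick 0 v(0, 2): E3/G4 m3 -> F3/C5 P5 similar
  -> R3 @ bar 5 tick 0 v(2, 3): C5 above A4
  -> R3 @ bar 5 tick 1 v(2, 3): C5 above A4
  -> R3 @ bar 5 tick 2 v(2, 3): C5 above A4
  -> R3 @ bar 5 tick 3 v(2, 3): C5 above A4
  -> R6 @ bar 5 tick 3 v(0, 3): closes on M3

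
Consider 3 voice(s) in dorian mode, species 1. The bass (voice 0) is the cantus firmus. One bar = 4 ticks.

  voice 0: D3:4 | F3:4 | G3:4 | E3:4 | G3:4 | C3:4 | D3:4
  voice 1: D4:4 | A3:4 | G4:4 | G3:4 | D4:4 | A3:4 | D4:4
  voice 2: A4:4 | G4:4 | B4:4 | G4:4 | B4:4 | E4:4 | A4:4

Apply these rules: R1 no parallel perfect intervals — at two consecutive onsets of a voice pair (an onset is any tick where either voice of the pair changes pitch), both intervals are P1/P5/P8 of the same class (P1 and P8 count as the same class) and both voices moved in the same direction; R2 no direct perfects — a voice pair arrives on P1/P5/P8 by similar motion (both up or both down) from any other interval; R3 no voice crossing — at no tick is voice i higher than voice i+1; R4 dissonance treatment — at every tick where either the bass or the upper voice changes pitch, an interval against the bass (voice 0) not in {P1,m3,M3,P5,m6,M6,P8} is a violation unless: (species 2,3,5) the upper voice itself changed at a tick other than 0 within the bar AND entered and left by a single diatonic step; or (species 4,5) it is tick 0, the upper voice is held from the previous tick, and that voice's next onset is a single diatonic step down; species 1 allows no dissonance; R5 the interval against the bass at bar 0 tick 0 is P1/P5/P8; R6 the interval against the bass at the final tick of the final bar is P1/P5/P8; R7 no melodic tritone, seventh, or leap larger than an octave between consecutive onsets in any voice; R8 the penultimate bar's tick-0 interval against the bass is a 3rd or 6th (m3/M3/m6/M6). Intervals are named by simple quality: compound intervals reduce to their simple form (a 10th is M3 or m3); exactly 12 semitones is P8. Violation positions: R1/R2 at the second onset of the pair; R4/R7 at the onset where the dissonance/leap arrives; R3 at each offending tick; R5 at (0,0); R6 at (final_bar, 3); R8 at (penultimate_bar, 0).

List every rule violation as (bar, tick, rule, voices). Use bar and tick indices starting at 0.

bar 0: v0=D3 v1=D4 v2=A4 downbeat P5
bar 1: v0=F3 v1=A3 v2=G4 downbeat M2
bar 2: v0=G3 v1=G4 v2=B4 downbeat M3
bar 3: v0=E3 v1=G3 v2=G4 downbeat m3
bar 4: v0=G3 v1=D4 v2=B4 downbeat M3
bar 5: v0=C3 v1=A3 v2=E4 downbeat M3
bar 6: v0=D3 v1=D4 v2=A4 downbeat P5
  -> R4 @ bar 1 tick 0 v(0, 2): F3/G4 M2 untreated
  -> R2 @ bar 2 tick 0 v(0, 1): F3/A3 M3 -> G3/G4 P8 similar
  -> R7 @ bar 2 tick 0 v(1,): A3->G4 leap 10st
  -> R2 @ bar 3 tick 0 v(1, 2): G4/B4 M3 -> G3/G4 P8 similar
  -> R2 @ bar 4 tick 0 v(0, 1): E3/G3 m3 -> G3/D4 P5 similar
  -> R2 @ bar 5 tick 0 v(1, 2): D4/B4 M6 -> A3/E4 P5 similar
  -> R1 @ bar 6 tick 0 v(1, 2): A3/E4 P5 -> D4/A4 P5 similar
  -> R2 @ bar 6 tick 0 v(0, 1): C3/A3 M6 -> D3/D4 P8 similar
  -> R2 @ bar 6 tick 0 v(0, 2): C3/E4 M3 -> D3/A4 P5 similar

(1, 0, R4, (0, 2))
(2, 0, R2, (0, 1))
(2, 0, R7, (1,))
(3, 0, R2, (1, 2))
(4, 0, R2, (0, 1))
(5, 0, R2, (1, 2))
(6, 0, R1, (1, 2))
(6, 0, R2, (0, 1))
(6, 0, R2, (0, 2))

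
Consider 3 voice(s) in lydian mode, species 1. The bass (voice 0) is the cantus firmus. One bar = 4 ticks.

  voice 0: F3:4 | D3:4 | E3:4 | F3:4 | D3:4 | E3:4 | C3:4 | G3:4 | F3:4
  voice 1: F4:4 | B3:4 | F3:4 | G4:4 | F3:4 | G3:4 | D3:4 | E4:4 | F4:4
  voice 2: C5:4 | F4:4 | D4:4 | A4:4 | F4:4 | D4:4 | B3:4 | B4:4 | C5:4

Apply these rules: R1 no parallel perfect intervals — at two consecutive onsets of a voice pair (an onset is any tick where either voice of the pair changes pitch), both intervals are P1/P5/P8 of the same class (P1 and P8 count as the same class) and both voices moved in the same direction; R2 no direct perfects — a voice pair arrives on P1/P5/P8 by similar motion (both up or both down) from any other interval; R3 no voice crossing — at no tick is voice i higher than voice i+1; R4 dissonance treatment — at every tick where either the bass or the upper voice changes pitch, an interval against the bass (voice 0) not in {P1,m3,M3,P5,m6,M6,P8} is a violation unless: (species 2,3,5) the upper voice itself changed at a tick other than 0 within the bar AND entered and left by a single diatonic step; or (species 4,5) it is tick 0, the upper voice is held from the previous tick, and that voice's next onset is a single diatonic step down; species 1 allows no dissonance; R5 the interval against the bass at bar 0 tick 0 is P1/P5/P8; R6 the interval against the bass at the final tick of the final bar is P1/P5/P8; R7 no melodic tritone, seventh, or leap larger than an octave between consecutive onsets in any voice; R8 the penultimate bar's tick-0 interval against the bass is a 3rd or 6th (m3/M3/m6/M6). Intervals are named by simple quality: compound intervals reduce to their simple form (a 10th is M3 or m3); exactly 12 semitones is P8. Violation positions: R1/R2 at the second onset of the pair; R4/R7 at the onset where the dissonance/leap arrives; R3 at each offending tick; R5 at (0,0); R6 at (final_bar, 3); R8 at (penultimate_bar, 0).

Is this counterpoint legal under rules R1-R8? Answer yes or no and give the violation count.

bar 0: v0=F3 v1=F4 v2=C5 (P5)
bar 1: v0=D3 v1=B3 v2=F4 (m3)
bar 2: v0=E3 v1=F3 v2=D4 (m7)
bar 3: v0=F3 v1=G4 v2=A4 (M3)
bar 4: v0=D3 v1=F3 v2=F4 (m3)
bar 5: v0=E3 v1=G3 v2=D4 (m7)
bar 6: v0=C3 v1=D3 v2=B3 (M7)
bar 7: v0=G3 v1=E4 v2=B4 (M3)
bar 8: v0=F3 v1=F4 v2=C5 (P5)
  R7 @ bar1.0: F4->B3 leap 6st
  R4 @ bar2.0: E3/F3 m2 untreated
  R4 @ bar2.0: E3/D4 m7 untreated
  R7 @ bar2.0: B3->F3 leap 6st
  R4 @ bar3.0: F3/G4 M2 untreated
  R7 @ bar3.0: F3->G4 leap 14st
  R2 @ bar4.0: G4/A4 M2 -> F3/F4 P8 similar
  R7 @ bar4.0: G4->F3 leap 14st
  R4 @ bar5.0: E3/D4 m7 untreated
  R4 @ bar6.0: C3/D3 M2 untreated
  R4 @ bar6.0: C3/B3 M7 untreated
  R2 @ bar7.0: D3/B3 M6 -> E4/B4 P5 similar
  R7 @ bar7.0: D3->E4 leap 14st
  R1 @ bar8.0: E4/B4 P5 -> F4/C5 P5 similar

No (14 violations)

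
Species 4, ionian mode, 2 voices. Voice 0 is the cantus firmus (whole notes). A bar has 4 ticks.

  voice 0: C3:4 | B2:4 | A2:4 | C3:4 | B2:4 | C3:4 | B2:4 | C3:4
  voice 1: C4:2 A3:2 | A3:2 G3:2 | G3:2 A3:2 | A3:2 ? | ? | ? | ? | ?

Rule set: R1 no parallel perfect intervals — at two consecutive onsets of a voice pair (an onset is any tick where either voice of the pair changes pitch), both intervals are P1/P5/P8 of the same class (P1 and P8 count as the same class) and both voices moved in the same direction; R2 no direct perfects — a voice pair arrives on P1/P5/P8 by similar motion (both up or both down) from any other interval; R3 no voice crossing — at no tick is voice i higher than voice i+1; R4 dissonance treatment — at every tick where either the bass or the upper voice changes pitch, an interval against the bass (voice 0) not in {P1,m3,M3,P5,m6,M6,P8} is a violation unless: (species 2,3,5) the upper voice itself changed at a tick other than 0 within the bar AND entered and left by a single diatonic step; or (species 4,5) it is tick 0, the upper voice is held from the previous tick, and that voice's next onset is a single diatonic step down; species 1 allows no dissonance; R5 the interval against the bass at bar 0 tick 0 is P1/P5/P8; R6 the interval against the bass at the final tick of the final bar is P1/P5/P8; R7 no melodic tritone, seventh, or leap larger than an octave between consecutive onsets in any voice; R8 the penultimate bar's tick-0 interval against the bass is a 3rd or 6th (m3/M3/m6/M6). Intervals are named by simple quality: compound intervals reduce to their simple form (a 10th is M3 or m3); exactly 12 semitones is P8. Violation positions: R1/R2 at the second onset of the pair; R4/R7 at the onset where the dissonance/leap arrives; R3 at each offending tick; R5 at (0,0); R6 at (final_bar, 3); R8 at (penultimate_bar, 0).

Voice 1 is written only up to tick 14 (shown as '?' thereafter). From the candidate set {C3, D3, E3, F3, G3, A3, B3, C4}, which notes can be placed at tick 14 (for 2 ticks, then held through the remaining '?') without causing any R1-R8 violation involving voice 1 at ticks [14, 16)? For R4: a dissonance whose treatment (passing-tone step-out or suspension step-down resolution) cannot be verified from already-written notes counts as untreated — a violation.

C3: legal
D3: violates R4
E3: legal
F3: violates R4
G3: legal
A3: legal
B3: violates R4
C4: legal

{A3, C3, C4, E3, G3}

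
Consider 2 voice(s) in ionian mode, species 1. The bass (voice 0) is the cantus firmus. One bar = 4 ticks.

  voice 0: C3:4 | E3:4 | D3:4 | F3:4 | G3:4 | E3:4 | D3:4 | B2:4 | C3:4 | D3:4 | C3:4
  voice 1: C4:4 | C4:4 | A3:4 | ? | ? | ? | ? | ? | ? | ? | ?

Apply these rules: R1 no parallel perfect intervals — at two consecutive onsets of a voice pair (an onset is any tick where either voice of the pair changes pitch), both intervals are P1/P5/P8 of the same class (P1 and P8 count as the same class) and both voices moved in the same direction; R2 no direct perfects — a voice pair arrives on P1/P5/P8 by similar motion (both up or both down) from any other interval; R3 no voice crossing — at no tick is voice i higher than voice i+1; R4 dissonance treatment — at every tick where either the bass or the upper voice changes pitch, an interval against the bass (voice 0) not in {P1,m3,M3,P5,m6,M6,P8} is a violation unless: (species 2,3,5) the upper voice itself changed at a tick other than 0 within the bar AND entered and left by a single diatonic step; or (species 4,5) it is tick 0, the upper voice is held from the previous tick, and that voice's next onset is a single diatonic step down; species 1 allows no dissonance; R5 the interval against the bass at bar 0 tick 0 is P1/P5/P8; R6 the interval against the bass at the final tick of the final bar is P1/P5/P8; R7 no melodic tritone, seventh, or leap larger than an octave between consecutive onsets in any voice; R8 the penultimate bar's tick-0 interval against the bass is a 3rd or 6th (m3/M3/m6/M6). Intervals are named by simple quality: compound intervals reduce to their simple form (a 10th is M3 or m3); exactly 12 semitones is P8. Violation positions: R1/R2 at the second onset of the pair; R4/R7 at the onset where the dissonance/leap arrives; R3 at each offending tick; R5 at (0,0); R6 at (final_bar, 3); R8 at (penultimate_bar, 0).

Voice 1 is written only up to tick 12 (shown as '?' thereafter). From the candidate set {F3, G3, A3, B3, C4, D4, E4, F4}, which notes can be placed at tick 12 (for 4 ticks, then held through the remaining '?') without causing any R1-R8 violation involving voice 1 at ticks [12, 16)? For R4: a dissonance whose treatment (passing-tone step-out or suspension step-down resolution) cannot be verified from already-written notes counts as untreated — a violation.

F3: legal
G3: violates R4
A3: legal
B3: violates R4
C4: violates R1
D4: legal
E4: violates R4
F4: violates R2

{A3, D4, F3}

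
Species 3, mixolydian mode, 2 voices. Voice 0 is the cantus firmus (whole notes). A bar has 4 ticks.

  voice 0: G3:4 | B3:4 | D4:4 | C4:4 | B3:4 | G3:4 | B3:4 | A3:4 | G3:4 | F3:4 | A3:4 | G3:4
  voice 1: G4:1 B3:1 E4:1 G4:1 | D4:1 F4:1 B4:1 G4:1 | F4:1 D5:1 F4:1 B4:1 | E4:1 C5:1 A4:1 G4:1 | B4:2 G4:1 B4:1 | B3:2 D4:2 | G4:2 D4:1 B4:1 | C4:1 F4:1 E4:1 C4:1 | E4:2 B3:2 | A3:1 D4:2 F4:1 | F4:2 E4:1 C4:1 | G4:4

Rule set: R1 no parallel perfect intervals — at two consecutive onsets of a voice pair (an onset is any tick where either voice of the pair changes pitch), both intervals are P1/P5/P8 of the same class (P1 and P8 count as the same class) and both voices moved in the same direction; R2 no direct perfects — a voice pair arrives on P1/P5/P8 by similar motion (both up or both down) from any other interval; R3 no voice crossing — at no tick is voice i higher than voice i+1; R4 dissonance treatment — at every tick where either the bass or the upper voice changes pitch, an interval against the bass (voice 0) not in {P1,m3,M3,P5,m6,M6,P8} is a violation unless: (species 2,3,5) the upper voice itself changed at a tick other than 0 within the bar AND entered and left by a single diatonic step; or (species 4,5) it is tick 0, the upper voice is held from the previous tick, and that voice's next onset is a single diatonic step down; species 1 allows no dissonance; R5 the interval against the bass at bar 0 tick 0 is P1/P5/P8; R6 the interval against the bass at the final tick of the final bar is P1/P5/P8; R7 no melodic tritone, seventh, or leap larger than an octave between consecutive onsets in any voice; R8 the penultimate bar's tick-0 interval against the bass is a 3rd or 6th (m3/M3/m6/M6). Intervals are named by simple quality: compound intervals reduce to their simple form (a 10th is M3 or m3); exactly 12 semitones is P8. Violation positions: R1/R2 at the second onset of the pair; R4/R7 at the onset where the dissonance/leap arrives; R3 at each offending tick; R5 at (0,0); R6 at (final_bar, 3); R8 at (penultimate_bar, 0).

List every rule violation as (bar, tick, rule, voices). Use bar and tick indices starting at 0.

(1, 1, R4, (0, 1))
(1, 2, R7, (1,))
(2, 3, R7, (1,))
(7, 0, R7, (1,))

bar 0: v0=G3 v1=G4 downbeat P8
bar 1: v0=B3 v1=D4 downbeat m3
bar 2: v0=D4 v1=F4 downbeat m3
bar 3: v0=C4 v1=E4 downbeat M3
bar 4: v0=B3 v1=B4 downbeat P8
bar 5: v0=G3 v1=B3 downbeat M3
bar 6: v0=B3 v1=G4 downbeat m6
bar 7: v0=A3 v1=C4 downbeat m3
bar 8: v0=G3 v1=E4 downbeat M6
bar 9: v0=F3 v1=A3 downbeat M3
bar 10: v0=A3 v1=F4 downbeat m6
bar 11: v0=G3 v1=G4 downbeat P8
  -> R4 @ bar 1 tick 1 v(0, 1): B3/F4 TT untreated
  -> R7 @ bar 1 tick 2 v(1,): F4->B4 leap 6st
  -> R7 @ bar 2 tick 3 v(1,): F4->B4 leap 6st
  -> R7 @ bar 7 tick 0 v(1,): B4->C4 leap 11st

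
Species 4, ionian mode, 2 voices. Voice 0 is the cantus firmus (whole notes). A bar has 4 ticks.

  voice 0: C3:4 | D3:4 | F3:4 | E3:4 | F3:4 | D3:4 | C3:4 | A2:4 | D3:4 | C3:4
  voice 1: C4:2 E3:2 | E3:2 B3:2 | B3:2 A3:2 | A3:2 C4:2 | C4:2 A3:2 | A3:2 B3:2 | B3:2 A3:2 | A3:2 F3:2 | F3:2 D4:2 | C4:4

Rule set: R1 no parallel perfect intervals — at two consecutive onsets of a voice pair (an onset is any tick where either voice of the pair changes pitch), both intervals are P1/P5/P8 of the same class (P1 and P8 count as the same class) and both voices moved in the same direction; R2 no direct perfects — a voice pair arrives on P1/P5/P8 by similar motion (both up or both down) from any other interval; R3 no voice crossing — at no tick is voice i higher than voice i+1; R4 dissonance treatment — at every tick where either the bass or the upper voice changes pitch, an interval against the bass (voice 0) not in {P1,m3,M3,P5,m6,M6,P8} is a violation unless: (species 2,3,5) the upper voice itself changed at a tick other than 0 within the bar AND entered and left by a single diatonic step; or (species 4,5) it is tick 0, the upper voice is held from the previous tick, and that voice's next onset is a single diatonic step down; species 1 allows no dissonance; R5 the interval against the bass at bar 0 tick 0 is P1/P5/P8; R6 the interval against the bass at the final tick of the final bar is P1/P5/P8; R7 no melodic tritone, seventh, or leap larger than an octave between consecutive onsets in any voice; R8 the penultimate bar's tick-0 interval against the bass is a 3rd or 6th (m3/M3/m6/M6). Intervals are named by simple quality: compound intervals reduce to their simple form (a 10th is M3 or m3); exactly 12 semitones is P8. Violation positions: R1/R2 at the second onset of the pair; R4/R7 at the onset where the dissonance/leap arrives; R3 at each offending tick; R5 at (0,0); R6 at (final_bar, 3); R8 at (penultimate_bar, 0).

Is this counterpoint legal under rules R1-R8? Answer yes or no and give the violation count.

bar 0: v0=C3 v1=C4 (P8)
bar 1: v0=D3 v1=E3 (M2)
bar 2: v0=F3 v1=B3 (TT)
bar 3: v0=E3 v1=A3 (P4)
bar 4: v0=F3 v1=C4 (P5)
bar 5: v0=D3 v1=A3 (P5)
bar 6: v0=C3 v1=B3 (M7)
bar 7: v0=A2 v1=A3 (P8)
bar 8: v0=D3 v1=F3 (m3)
bar 9: v0=C3 v1=C4 (P8)
  R4 @ bar1.0: D3/E3 M2 untreated
  R4 @ bar3.0: E3/A3 P4 untreated
  R1 @ bar9.0: D3/D4 P8 -> C3/C4 P8 similar

No (3 violations)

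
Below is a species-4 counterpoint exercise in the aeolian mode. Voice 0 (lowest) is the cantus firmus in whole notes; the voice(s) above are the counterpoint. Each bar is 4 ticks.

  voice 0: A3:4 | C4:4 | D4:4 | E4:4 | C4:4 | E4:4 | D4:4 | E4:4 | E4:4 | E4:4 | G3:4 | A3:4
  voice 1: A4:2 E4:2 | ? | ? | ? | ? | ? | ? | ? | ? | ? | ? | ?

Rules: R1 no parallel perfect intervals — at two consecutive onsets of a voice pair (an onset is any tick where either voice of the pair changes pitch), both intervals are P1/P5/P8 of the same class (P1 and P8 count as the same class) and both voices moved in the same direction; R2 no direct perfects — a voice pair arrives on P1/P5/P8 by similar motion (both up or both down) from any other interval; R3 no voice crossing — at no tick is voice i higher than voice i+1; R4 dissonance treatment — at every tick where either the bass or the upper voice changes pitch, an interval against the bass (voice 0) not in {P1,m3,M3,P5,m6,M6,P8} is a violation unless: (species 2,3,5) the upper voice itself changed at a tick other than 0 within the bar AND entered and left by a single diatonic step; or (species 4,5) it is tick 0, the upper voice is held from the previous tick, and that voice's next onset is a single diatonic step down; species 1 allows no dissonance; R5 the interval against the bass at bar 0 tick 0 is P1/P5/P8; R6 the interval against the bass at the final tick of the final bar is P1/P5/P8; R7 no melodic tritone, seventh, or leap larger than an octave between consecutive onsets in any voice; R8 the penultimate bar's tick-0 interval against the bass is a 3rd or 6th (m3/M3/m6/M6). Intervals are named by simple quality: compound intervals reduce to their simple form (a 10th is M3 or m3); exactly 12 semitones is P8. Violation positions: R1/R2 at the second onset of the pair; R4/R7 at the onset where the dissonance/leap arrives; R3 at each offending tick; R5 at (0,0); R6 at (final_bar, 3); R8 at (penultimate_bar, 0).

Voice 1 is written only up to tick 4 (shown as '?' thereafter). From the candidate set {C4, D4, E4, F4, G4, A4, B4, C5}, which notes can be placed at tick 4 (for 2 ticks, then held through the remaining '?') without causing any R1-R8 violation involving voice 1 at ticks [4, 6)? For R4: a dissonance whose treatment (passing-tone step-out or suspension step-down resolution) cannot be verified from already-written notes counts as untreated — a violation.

{A4, C4, E4}

C4: legal
D4: violates R4
E4: legal
F4: violates R4
G4: violates R1
A4: legal
B4: violates R4
C5: violates R2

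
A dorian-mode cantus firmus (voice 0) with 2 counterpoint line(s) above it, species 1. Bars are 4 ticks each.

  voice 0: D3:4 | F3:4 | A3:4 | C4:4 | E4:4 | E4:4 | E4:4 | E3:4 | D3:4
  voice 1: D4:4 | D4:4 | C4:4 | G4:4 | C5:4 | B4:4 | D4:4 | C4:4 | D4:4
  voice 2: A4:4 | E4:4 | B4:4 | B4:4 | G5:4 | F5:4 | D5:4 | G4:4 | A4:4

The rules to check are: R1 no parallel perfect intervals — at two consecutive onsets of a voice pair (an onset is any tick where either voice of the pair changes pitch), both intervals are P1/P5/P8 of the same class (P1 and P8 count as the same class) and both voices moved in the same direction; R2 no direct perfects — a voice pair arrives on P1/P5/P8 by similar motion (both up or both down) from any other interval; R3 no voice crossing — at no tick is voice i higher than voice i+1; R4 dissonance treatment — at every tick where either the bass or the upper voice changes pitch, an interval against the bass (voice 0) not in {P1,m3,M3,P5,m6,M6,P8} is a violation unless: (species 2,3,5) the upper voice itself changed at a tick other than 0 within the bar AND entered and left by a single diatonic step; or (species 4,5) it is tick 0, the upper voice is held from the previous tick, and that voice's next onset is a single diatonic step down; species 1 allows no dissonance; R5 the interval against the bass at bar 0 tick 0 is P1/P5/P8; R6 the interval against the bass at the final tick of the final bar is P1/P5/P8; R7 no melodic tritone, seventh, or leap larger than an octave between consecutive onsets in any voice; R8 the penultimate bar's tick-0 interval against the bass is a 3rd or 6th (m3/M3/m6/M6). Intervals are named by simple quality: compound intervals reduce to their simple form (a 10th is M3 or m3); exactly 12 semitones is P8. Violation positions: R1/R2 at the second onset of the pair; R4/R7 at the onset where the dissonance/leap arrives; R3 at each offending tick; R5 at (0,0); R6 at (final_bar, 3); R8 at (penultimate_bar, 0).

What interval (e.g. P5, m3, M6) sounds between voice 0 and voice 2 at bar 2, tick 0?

voice 0=A3 voice 2=B4 -> M2

M2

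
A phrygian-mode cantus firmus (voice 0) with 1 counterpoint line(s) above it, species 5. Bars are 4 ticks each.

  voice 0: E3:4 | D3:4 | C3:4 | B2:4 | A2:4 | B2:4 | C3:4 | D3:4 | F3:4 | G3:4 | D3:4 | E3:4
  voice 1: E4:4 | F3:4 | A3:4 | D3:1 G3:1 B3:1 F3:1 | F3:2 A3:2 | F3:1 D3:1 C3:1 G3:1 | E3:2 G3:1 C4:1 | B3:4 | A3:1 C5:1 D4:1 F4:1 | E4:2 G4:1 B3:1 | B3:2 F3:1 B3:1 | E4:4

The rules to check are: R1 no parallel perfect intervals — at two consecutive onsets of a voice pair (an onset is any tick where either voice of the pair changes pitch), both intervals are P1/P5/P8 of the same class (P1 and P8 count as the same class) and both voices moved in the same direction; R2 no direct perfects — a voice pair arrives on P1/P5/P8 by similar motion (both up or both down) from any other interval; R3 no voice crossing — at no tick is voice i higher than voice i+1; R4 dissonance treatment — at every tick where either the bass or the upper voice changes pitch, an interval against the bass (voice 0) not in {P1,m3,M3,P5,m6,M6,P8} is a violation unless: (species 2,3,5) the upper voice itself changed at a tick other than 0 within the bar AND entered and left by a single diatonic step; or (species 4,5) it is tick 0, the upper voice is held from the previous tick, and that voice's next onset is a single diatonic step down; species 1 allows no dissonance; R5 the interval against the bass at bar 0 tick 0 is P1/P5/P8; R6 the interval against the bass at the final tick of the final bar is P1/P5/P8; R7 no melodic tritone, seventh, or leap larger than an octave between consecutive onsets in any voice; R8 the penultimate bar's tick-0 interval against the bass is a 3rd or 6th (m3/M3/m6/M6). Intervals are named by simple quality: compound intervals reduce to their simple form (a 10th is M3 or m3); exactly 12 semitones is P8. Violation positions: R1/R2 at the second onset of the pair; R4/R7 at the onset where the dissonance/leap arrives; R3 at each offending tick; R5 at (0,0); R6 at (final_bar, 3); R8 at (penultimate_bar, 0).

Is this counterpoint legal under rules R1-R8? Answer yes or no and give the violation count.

bar 0: v0=E3 v1=E4 (P8)
bar 1: v0=D3 v1=F3 (m3)
bar 2: v0=C3 v1=A3 (M6)
bar 3: v0=B2 v1=D3 (m3)
bar 4: v0=A2 v1=F3 (m6)
bar 5: v0=B2 v1=F3 (TT)
bar 6: v0=C3 v1=E3 (M3)
bar 7: v0=D3 v1=B3 (M6)
bar 8: v0=F3 v1=A3 (M3)
bar 9: v0=G3 v1=E4 (M6)
bar 10: v0=D3 v1=B3 (M6)
bar 11: v0=E3 v1=E4 (P8)
  R7 @ bar1.0: E4->F3 leap 11st
  R4 @ bar3.3: B2/F3 TT untreated
  R7 @ bar3.3: B3->F3 leap 6st
  R4 @ bar5.0: B2/F3 TT untreated
  R4 @ bar5.2: B2/C3 m2 untreated
  R7 @ bar8.1: A3->C5 leap 15st
  R7 @ bar8.2: C5->D4 leap 10st
  R7 @ bar10.2: B3->F3 leap 6st
  R7 @ bar10.3: F3->B3 leap 6st
  R2 @ bar11.0: D3/B3 M6 -> E3/E4 P8 similar

No (10 violations)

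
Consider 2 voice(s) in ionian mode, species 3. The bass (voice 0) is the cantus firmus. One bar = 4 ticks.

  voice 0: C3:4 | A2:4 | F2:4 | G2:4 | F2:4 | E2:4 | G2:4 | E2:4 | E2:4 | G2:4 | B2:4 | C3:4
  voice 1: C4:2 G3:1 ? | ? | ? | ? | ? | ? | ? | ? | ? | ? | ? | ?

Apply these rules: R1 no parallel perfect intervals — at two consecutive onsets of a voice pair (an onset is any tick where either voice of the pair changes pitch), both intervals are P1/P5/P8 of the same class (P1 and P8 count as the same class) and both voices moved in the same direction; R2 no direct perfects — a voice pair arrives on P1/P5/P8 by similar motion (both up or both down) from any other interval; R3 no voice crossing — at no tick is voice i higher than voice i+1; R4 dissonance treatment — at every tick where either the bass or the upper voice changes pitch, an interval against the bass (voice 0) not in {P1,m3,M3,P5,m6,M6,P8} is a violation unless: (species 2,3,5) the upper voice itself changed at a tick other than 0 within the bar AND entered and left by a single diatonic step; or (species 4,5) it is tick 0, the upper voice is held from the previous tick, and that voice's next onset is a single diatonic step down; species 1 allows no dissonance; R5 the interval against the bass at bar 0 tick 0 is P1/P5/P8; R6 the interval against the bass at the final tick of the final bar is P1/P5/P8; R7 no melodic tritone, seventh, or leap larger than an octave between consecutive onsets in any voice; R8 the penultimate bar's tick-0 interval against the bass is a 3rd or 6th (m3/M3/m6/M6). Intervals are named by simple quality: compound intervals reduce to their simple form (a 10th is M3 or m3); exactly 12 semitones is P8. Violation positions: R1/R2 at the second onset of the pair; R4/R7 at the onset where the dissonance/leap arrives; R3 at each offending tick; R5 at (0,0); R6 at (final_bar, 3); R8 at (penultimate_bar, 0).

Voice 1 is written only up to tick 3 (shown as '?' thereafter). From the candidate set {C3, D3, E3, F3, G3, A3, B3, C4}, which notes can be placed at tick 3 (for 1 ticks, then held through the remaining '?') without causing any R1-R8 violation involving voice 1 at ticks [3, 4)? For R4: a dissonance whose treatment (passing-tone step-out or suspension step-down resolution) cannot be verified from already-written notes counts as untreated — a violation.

{A3, C3, C4, E3, G3}

C3: legal
D3: violates R4
E3: legal
F3: violates R4
G3: legal
A3: legal
B3: violates R4
C4: legal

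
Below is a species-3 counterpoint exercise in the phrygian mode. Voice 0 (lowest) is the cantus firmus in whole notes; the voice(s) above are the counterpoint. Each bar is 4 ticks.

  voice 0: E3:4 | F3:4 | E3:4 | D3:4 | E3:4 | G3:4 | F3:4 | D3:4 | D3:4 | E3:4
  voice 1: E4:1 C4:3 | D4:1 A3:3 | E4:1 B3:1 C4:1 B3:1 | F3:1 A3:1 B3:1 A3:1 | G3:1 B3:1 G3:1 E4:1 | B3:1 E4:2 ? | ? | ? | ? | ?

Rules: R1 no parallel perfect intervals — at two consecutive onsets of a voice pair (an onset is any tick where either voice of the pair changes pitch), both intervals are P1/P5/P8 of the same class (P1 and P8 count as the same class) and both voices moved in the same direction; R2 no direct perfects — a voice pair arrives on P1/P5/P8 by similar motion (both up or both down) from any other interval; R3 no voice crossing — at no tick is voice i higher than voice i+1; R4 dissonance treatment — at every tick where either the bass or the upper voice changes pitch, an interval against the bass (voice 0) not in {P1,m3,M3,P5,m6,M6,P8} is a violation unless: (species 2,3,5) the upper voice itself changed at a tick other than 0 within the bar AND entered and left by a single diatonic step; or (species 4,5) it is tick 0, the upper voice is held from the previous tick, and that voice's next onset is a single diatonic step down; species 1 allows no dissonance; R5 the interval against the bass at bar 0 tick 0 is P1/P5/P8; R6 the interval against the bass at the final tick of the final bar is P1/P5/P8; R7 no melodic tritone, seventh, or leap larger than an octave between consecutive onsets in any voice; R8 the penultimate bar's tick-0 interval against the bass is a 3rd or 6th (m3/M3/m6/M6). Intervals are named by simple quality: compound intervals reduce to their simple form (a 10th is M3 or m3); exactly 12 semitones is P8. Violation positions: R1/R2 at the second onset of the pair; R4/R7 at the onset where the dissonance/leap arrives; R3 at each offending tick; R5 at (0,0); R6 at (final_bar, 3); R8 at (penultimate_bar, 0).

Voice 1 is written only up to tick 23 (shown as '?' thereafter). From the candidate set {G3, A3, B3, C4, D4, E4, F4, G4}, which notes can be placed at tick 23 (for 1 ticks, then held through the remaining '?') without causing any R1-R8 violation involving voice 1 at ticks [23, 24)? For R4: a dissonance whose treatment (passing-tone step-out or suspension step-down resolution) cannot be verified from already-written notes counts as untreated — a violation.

{B3, D4, E4, G3, G4}

G3: legal
A3: violates R4
B3: legal
C4: violates R4
D4: legal
E4: legal
F4: violates R4
G4: legal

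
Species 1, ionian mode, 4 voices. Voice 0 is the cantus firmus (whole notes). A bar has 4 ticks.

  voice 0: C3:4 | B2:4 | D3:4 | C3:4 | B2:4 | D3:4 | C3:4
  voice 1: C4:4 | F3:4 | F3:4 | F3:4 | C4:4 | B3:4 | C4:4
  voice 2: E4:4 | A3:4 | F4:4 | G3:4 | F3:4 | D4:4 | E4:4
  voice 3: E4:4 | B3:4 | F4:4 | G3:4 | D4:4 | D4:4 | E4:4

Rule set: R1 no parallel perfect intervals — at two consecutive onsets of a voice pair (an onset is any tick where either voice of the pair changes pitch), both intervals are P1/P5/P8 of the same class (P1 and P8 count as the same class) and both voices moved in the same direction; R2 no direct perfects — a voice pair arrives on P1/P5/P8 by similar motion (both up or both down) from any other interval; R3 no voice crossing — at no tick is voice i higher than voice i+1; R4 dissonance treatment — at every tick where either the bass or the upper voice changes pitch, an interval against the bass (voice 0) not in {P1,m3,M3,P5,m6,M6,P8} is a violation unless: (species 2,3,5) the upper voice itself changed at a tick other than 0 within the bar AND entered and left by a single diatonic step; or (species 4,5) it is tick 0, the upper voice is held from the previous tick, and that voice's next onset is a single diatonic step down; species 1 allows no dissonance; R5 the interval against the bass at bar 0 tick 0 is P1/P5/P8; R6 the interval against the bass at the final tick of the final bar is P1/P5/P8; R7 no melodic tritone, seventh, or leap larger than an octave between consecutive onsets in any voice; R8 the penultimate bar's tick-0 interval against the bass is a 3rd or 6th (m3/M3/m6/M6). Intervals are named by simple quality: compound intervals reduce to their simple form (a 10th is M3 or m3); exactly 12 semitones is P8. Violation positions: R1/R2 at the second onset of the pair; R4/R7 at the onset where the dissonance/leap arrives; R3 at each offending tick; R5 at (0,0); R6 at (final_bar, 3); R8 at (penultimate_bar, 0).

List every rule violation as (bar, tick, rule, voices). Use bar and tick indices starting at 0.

(0, 0, R5, (0, 2))
(0, 0, R5, (0, 3))
(1, 0, R2, (0, 3))
(1, 0, R4, (0, 1))
(1, 0, R4, (0, 2))
(2, 0, R2, (2, 3))
(2, 0, R7, (3,))
(3, 0, R1, (2, 3))
(3, 0, R2, (0, 2))
(3, 0, R2, (0, 3))
(3, 0, R4, (0, 1))
(3, 0, R7, (2,))
(3, 0, R7, (3,))
(4, 0, R3, (1, 2))
(4, 0, R4, (0, 1))
(4, 0, R4, (0, 2))
(4, 1, R3, (1, 2))
(4, 2, R3, (1, 2))
(4, 3, R3, (1, 2))
(5, 0, R2, (0, 2))
(5, 0, R8, (0, 2))
(5, 0, R8, (0, 3))
(6, 0, R1, (2, 3))
(6, 3, R6, (0, 2))
(6, 3, R6, (0, 3))

bar 0: v0=C3 v1=C4 v2=E4 v3=E4 downbeat M3
bar 1: v0=B2 v1=F3 v2=A3 v3=B3 downbeat P8
bar 2: v0=D3 v1=F3 v2=F4 v3=F4 downbeat m3
bar 3: v0=C3 v1=F3 v2=G3 v3=G3 downbeat P5
bar 4: v0=B2 v1=C4 v2=F3 v3=D4 downbeat m3
bar 5: v0=D3 v1=B3 v2=D4 v3=D4 downbeat P8
bar 6: v0=C3 v1=C4 v2=E4 v3=E4 downbeat M3
  -> R5 @ bar 0 tick 0 v(0, 2): opens on M3
  -> R5 @ bar 0 tick 0 v(0, 3): opens on M3
  -> R2 @ bar 1 tick 0 v(0, 3): C3/E4 M3 -> B2/B3 P8 similar
  -> R4 @ bar 1 tick 0 v(0, 1): B2/F3 TT untreated
  -> R4 @ bar 1 tick 0 v(0, 2): B2/A3 m7 untreated
  -> R2 @ bar 2 tick 0 v(2, 3): A3/B3 M2 -> F4/F4 P1 similar
  -> R7 @ bar 2 tick 0 v(3,): B3->F4 leap 6st
  -> R1 @ bar 3 tick 0 v(2, 3): F4/F4 P1 -> G3/G3 P1 similar
  -> R2 @ bar 3 tick 0 v(0, 2): D3/F4 m3 -> C3/G3 P5 similar
  -> R2 @ bar 3 tick 0 v(0, 3): D3/F4 m3 -> C3/G3 P5 similar
  -> R4 @ bar 3 tick 0 v(0, 1): C3/F3 P4 untreated
  -> R7 @ bar 3 tick 0 v(2,): F4->G3 leap 10st
  -> R7 @ bar 3 tick 0 v(3,): F4->G3 leap 10st
  -> R3 @ bar 4 tick 0 v(1, 2): C4 above F3
  -> R4 @ bar 4 tick 0 v(0, 1): B2/C4 m2 untreated
  -> R4 @ bar 4 tick 0 v(0, 2): B2/F3 TT untreated
  -> R3 @ bar 4 tick 1 v(1, 2): C4 above F3
  -> R3 @ bar 4 tick 2 v(1, 2): C4 above F3
  -> R3 @ bar 4 tick 3 v(1, 2): C4 above F3
  -> R2 @ bar 5 tick 0 v(0, 2): B2/F3 TT -> D3/D4 P8 similar
  -> R8 @ bar 5 tick 0 v(0, 2): penult P8 not 3rd/6th
  -> R8 @ bar 5 tick 0 v(0, 3): penult P8 not 3rd/6th
  -> R1 @ bar 6 tick 0 v(2, 3): D4/D4 P1 -> E4/E4 P1 similar
  -> R6 @ bar 6 tick 3 v(0, 2): closes on M3
  -> R6 @ bar 6 tick 3 v(0, 3): closes on M3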